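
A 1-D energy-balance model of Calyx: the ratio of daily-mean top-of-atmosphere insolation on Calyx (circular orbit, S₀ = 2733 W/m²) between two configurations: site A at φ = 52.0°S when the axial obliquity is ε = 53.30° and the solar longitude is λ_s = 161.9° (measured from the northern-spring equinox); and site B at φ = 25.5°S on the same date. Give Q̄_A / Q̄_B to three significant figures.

Q̄_A / Q̄_B ≈ 0.450

— Configuration A (φ=-52.0°):
Solar declination: sin δ = sin ε · sin λ_s = sin 53.30° × sin 161.9° = 0.24909, so δ = +14.424°.
cos H₀ = −tan(-52.0°) tan(+14.424°) = 0.3292, H₀ = 1.2353 rad.
Bracket: H₀ sin φ sin δ + cos φ cos δ sin H₀ = 1.2353×-0.78801×0.24909 + 0.61566×0.96848×0.94426 = -0.242471 + 0.563019 = 0.320548.
Q̄ = (S₀/π) × [bracket] = (2733/π) × 0.320548 = 278.86 W/m².
— Configuration B (φ=-25.5°):
cos H₀ = −tan(-25.5°) tan(+14.424°) = 0.1227, H₀ = 1.4478 rad.
Bracket: H₀ sin φ sin δ + cos φ cos δ sin H₀ = 1.4478×-0.43051×0.24909 + 0.90259×0.96848×0.99245 = -0.155256 + 0.867541 = 0.712285.
Q̄ = (S₀/π) × [bracket] = (2733/π) × 0.712285 = 619.65 W/m².
Ratio Q̄_A / Q̄_B = 278.86 / 619.65 = 0.4500.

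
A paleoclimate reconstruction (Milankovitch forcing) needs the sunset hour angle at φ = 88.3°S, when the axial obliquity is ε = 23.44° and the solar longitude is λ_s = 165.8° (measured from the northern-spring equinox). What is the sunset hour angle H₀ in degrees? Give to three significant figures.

Solar declination: sin δ = sin ε · sin λ_s = sin 23.44° × sin 165.8° = 0.09758, so δ = +5.600°.
cos H₀ = −tan φ · tan δ = 3.3036 ≥ 1, so the Sun never rises (polar night) and H₀ = 0.

H₀ = 0.00°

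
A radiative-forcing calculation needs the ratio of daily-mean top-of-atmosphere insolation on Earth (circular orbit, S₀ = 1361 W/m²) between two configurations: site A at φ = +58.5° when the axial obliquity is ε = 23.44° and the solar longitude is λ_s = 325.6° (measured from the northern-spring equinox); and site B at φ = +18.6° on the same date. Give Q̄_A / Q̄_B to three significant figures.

— Configuration A (φ=+58.5°):
Solar declination: sin δ = sin ε · sin λ_s = sin 23.44° × sin 325.6° = -0.22474, so δ = -12.987°.
cos H₀ = −tan(+58.5°) tan(-12.987°) = 0.3764, H₀ = 1.1849 rad.
Bracket: H₀ sin φ sin δ + cos φ cos δ sin H₀ = 1.1849×0.85264×-0.22474 + 0.52250×0.97442×0.92647 = -0.227053 + 0.471698 = 0.244645.
Q̄ = (S₀/π) × [bracket] = (1361/π) × 0.244645 = 105.99 W/m².
— Configuration B (φ=+18.6°):
cos H₀ = −tan(+18.6°) tan(-12.987°) = 0.0776, H₀ = 1.4931 rad.
Bracket: H₀ sin φ sin δ + cos φ cos δ sin H₀ = 1.4931×0.31896×-0.22474 + 0.94777×0.97442×0.99698 = -0.107030 + 0.920737 = 0.813707.
Q̄ = (S₀/π) × [bracket] = (1361/π) × 0.813707 = 352.51 W/m².
Ratio Q̄_A / Q̄_B = 105.99 / 352.51 = 0.3007.

Q̄_A / Q̄_B ≈ 0.301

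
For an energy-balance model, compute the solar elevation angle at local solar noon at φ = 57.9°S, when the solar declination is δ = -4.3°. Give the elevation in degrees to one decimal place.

At local noon the hour angle is zero, so the zenith angle equals |φ − δ| = |-57.9° − (-4.300°)| = 53.600°.
Elevation = 90° − 53.600° = 36.4°.

36.4°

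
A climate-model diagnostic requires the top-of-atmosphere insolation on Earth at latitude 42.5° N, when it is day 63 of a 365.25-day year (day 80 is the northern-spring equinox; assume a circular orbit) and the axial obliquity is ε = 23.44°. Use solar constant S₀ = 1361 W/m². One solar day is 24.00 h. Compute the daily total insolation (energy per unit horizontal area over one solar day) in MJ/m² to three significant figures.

Solar longitude: λ_s = 360° × (63 − 80)/365.25 = -16.756°, i.e. -16.756° + 360° = 343.244°.
sin δ = sin 23.44° × sin 343.244° = -0.11468, so δ = -6.585°.
cos H₀ = −tan(+42.5°) tan(-6.585°) = 0.1058, H₀ = 1.4648 rad.
Bracket: H₀ sin φ sin δ + cos φ cos δ sin H₀ = 1.4648×0.67559×-0.11468 + 0.73728×0.99340×0.99439 = -0.113488 + 0.728305 = 0.614817.
Q̄ = (S₀/π) × [bracket] = (1361/π) × 0.614817 = 266.35 W/m².
Daily total = Q̄ × 24.00 h × 3600 s/h = 266.35 × 24.00 × 3600 / 10⁶ = 23.01 MJ/m².

23.0 MJ/m²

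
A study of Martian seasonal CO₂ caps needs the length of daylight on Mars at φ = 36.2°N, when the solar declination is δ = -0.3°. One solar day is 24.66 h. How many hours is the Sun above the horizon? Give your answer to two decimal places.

12.30 h

cos H₀ = −tan φ · tan δ = −tan(+36.2°) × tan(-0.300°) = 0.0038, so H₀ = 1.5670 rad = 89.78°.
Daylight = 2H₀/(2π) × 24.66 h = (1.5670/π) × 24.66 = 12.30 h.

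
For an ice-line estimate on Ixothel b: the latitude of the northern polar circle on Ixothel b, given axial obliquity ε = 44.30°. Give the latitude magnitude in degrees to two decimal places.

45.70°

The polar circle is the lowest latitude that experiences at least one full rotation of continuous daylight at the northern-summer solstice; it lies at |ϕ| = 90° − ε = 90° − 44.30° = 45.70°.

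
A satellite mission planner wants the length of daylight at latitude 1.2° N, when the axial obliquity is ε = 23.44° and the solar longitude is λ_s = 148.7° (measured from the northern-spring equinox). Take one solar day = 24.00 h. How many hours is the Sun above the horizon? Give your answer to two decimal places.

12.03 h

Solar declination: sin δ = sin ε · sin λ_s = sin 23.44° × sin 148.7° = 0.20666, so δ = +11.927°.
cos H₀ = −tan φ · tan δ = −tan(+1.2°) × tan(+11.927°) = -0.0044, so H₀ = 1.5752 rad = 90.25°.
Daylight = 2H₀/(2π) × 24.00 h = (1.5752/π) × 24.00 = 12.03 h.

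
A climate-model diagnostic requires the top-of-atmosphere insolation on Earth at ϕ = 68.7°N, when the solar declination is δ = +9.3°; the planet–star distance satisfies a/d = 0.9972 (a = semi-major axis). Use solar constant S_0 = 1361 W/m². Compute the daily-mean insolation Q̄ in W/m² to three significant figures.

cos h₀ = −tan(+68.7°) tan(+9.300°) = -0.4200, h₀ = 2.0043 rad.
Bracket: h₀ sin ϕ sin δ + cos ϕ cos δ sin h₀ = 2.0043×0.93169×0.16160 + 0.36325×0.98686×0.90752 = 0.301770 + 0.325325 = 0.627095.
Inverse-square distance factor (a/d)² = 0.9972² = 0.994408.
Q̄ = (S_0/π) × 0.994408 × [bracket] = (1361/π) × 0.994408 × 0.627095 = 270.2 W/m².

Q̄ ≈ 270 W/m²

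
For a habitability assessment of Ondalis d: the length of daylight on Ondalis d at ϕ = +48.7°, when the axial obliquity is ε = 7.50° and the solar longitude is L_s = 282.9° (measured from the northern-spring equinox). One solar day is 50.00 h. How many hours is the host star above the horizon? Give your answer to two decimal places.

Solar declination: sin δ = sin ε · sin L_s = sin 7.50° × sin 282.9° = -0.12723, so δ = -7.310°.
cos h₀ = −tan ϕ · tan δ = −tan(+48.7°) × tan(-7.310°) = 0.1460, so h₀ = 1.4243 rad = 81.60°.
Daylight = 2h₀/(2π) × 50.00 h = (1.4243/π) × 50.00 = 22.67 h.

22.67 h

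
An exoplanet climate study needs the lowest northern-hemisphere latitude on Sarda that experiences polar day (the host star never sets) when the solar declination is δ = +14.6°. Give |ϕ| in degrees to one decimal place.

|ϕ| = 75.4°

Polar day requires cos h₀ = −tan ϕ tan δ ≤ −1, i.e. tan ϕ tan δ ≥ 1.
The boundary is |tan ϕ| · |tan δ| = 1, so |ϕ| = 90° − |δ| = 90° − 14.6° = 75.4° in the northern hemisphere.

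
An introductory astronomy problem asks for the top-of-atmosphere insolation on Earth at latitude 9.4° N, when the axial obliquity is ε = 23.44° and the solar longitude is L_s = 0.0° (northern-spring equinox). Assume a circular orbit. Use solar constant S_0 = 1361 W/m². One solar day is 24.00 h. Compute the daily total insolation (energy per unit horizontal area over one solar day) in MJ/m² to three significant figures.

Solar declination: sin δ = sin ε · sin L_s = sin 23.44° × sin 0.0° = 0.00000, so δ = +0.000°.
cos h₀ = −tan(+9.4°) tan(+0.000°) = -0.0000, h₀ = 1.5708 rad.
Bracket: h₀ sin ϕ sin δ + cos ϕ cos δ sin h₀ = 1.5708×0.16333×0.00000 + 0.98657×1.00000×1.00000 = 0.000000 + 0.986570 = 0.986570.
Q̄ = (S_0/π) × [bracket] = (1361/π) × 0.986570 = 427.40 W/m².
Daily total = Q̄ × 24.00 h × 3600 s/h = 427.40 × 24.00 × 3600 / 10⁶ = 36.93 MJ/m².

36.9 MJ/m²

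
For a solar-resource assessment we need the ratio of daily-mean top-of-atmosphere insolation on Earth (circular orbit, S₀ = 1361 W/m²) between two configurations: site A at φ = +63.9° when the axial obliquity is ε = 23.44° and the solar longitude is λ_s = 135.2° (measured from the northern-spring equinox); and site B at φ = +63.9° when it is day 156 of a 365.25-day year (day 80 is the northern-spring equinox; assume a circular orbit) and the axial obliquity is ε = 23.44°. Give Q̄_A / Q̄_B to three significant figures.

Q̄_A / Q̄_B ≈ 0.809

— Configuration A (φ=+63.9°):
Solar declination: sin δ = sin ε · sin λ_s = sin 23.44° × sin 135.2° = 0.28030, so δ = +16.278°.
cos H₀ = −tan(+63.9°) tan(+16.278°) = -0.5960, H₀ = 2.2094 rad.
Bracket: H₀ sin φ sin δ + cos φ cos δ sin H₀ = 2.2094×0.89803×0.28030 + 0.43994×0.95991×0.80295 = 0.556145 + 0.339088 = 0.895233.
Q̄ = (S₀/π) × [bracket] = (1361/π) × 0.895233 = 387.83 W/m².
— Configuration B (φ=+63.9°):
Solar longitude: λ_s = 360° × (156 − 80)/365.25 = 74.908°.
sin δ = sin 23.44° × sin 74.908° = 0.38407, so δ = +22.586°.
cos H₀ = −tan(+63.9°) tan(+22.586°) = -0.8491, H₀ = 2.5851 rad.
Bracket: H₀ sin φ sin δ + cos φ cos δ sin H₀ = 2.5851×0.89803×0.38407 + 0.43994×0.92330×0.52823 = 0.891617 + 0.214565 = 1.106182.
Q̄ = (S₀/π) × [bracket] = (1361/π) × 1.106182 = 479.22 W/m².
Ratio Q̄_A / Q̄_B = 387.83 / 479.22 = 0.8093.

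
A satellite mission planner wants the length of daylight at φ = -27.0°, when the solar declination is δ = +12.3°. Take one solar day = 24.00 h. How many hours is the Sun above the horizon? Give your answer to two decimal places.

11.15 h

cos H₀ = −tan φ · tan δ = −tan(-27.0°) × tan(+12.300°) = 0.1111, so H₀ = 1.4595 rad = 83.62°.
Daylight = 2H₀/(2π) × 24.00 h = (1.4595/π) × 24.00 = 11.15 h.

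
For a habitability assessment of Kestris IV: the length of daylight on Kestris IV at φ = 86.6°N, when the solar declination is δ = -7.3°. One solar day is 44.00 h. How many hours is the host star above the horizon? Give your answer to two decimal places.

cos H₀ = −tan φ · tan δ = 2.1562 ≥ 1, so the host star never rises (polar night) and H₀ = 0.
Daylight = 2H₀/(2π) × 44.00 h = (0.0000/π) × 44.00 = 0.00 h.

0.00 h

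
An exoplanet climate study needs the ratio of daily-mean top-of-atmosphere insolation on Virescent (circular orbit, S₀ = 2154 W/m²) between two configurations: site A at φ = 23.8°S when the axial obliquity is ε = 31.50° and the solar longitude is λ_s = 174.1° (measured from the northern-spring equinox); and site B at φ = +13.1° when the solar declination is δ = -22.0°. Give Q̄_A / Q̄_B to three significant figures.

Q̄_A / Q̄_B ≈ 1.14

— Configuration A (φ=-23.8°):
Solar declination: sin δ = sin ε · sin λ_s = sin 31.50° × sin 174.1° = 0.05371, so δ = +3.079°.
cos H₀ = −tan(-23.8°) tan(+3.079°) = 0.0237, H₀ = 1.5471 rad.
Bracket: H₀ sin φ sin δ + cos φ cos δ sin H₀ = 1.5471×-0.40355×0.05371 + 0.91496×0.99856×0.99972 = -0.033533 + 0.913387 = 0.879854.
Q̄ = (S₀/π) × [bracket] = (2154/π) × 0.879854 = 603.26 W/m².
— Configuration B (φ=+13.1°):
cos H₀ = −tan(+13.1°) tan(-22.000°) = 0.0940, H₀ = 1.4766 rad.
Bracket: H₀ sin φ sin δ + cos φ cos δ sin H₀ = 1.4766×0.22665×-0.37461 + 0.97398×0.92718×0.99557 = -0.125371 + 0.899054 = 0.773683.
Q̄ = (S₀/π) × [bracket] = (2154/π) × 0.773683 = 530.47 W/m².
Ratio Q̄_A / Q̄_B = 603.26 / 530.47 = 1.137.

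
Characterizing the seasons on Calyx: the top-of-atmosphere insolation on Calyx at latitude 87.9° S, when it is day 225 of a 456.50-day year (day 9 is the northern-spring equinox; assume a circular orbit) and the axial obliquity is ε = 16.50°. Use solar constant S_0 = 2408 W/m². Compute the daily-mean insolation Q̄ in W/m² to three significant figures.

Q̄ ≈ 0.00 W/m²

Solar longitude: L_s = 360° × (225 − 9)/456.50 = 170.340°.
sin δ = sin 16.50° × sin 170.340° = 0.04766, so δ = +2.732°.
cos h₀ = −tan(-87.9°) tan(+2.732°) = 1.3012 ≥ 1 ⇒ polar night, h₀ = 0 and Q̄ = 0.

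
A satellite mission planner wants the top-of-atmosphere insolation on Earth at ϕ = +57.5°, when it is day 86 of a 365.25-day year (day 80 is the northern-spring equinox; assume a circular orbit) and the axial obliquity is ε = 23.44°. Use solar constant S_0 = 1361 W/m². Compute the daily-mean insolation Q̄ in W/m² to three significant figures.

Q̄ ≈ 257 W/m²

Solar longitude: L_s = 360° × (86 − 80)/365.25 = 5.914°.
sin δ = sin 23.44° × sin 5.914° = 0.04098, so δ = +2.349°.
cos h₀ = −tan(+57.5°) tan(+2.349°) = -0.0644, h₀ = 1.6352 rad.
Bracket: h₀ sin ϕ sin δ + cos ϕ cos δ sin h₀ = 1.6352×0.84339×0.04098 + 0.53730×0.99916×0.99792 = 0.056516 + 0.535732 = 0.592248.
Q̄ = (S_0/π) × [bracket] = (1361/π) × 0.592248 = 256.6 W/m².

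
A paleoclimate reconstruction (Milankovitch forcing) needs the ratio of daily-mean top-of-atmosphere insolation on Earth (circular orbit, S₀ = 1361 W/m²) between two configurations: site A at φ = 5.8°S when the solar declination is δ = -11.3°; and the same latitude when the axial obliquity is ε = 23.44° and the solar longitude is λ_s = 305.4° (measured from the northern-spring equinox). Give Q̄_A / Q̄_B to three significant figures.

— Configuration A (φ=-5.8°):
cos H₀ = −tan(-5.8°) tan(-11.300°) = -0.0203, H₀ = 1.5911 rad.
Bracket: H₀ sin φ sin δ + cos φ cos δ sin H₀ = 1.5911×-0.10106×-0.19595 + 0.99488×0.98061×0.99979 = 0.031508 + 0.975384 = 1.006892.
Q̄ = (S₀/π) × [bracket] = (1361/π) × 1.006892 = 436.21 W/m².
— Configuration B (φ=-5.8°):
Solar declination: sin δ = sin ε · sin λ_s = sin 23.44° × sin 305.4° = -0.32425, so δ = -18.920°.
cos H₀ = −tan(-5.8°) tan(-18.920°) = -0.0348, H₀ = 1.6056 rad.
Bracket: H₀ sin φ sin δ + cos φ cos δ sin H₀ = 1.6056×-0.10106×-0.32425 + 0.99488×0.94597×0.99939 = 0.052613 + 0.940553 = 0.993166.
Q̄ = (S₀/π) × [bracket] = (1361/π) × 0.993166 = 430.26 W/m².
Ratio Q̄_A / Q̄_B = 436.21 / 430.26 = 1.014.

Q̄_A / Q̄_B ≈ 1.01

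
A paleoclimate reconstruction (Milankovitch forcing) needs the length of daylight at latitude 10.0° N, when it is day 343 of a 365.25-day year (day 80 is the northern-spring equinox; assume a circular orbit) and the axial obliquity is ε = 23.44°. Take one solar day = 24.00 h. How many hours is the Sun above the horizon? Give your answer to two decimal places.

11.43 h

Solar longitude: λ_s = 360° × (343 − 80)/365.25 = 259.220°.
sin δ = sin 23.44° × sin 259.220° = -0.39077, so δ = -23.002°.
cos H₀ = −tan φ · tan δ = −tan(+10.0°) × tan(-23.002°) = 0.0749, so H₀ = 1.4959 rad = 85.71°.
Daylight = 2H₀/(2π) × 24.00 h = (1.4959/π) × 24.00 = 11.43 h.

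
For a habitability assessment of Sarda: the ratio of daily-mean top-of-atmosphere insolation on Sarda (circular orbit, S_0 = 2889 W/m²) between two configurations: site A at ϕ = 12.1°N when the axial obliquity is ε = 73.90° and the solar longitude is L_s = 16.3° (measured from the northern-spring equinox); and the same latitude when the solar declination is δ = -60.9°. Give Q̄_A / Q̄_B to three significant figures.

— Configuration A (ϕ=+12.1°):
Solar declination: sin δ = sin ε · sin L_s = sin 73.90° × sin 16.3° = 0.26966, so δ = +15.644°.
cos h₀ = −tan(+12.1°) tan(+15.644°) = -0.0600, h₀ = 1.6309 rad.
Bracket: h₀ sin ϕ sin δ + cos ϕ cos δ sin h₀ = 1.6309×0.20962×0.26966 + 0.97778×0.96296×0.99820 = 0.092188 + 0.939868 = 1.032056.
Q̄ = (S_0/π) × [bracket] = (2889/π) × 1.032056 = 949.08 W/m².
— Configuration B (ϕ=+12.1°):
cos h₀ = −tan(+12.1°) tan(-60.900°) = 0.3852, h₀ = 1.1754 rad.
Bracket: h₀ sin ϕ sin δ + cos ϕ cos δ sin h₀ = 1.1754×0.20962×-0.87377 + 0.97778×0.48634×0.92285 = -0.215286 + 0.438846 = 0.223560.
Q̄ = (S_0/π) × [bracket] = (2889/π) × 0.223560 = 205.59 W/m².
Ratio Q̄_A / Q̄_B = 949.08 / 205.59 = 4.616.

Q̄_A / Q̄_B ≈ 4.62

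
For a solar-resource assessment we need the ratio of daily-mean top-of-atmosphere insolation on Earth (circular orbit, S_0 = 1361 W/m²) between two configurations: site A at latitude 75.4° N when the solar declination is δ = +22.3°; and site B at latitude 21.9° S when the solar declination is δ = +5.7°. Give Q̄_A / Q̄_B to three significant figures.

— Configuration A (ϕ=+75.4°):
cos h₀ = −tan(+75.4°) tan(+22.300°) = -1.5745 ≤ −1 ⇒ polar day, h₀ = π.
Bracket: h₀ sin ϕ sin δ + cos ϕ cos δ sin h₀ = 3.1416×0.96771×0.37946 + 0.25207×0.92521×0.00000 = 1.153618 + 0.000000 = 1.153618.
Q̄ = (S_0/π) × [bracket] = (1361/π) × 1.153618 = 499.77 W/m².
— Configuration B (ϕ=-21.9°):
cos h₀ = −tan(-21.9°) tan(+5.700°) = 0.0401, h₀ = 1.5307 rad.
Bracket: h₀ sin ϕ sin δ + cos ϕ cos δ sin h₀ = 1.5307×-0.37299×0.09932 + 0.92784×0.99506×0.99919 = -0.056705 + 0.922509 = 0.865804.
Q̄ = (S_0/π) × [bracket] = (1361/π) × 0.865804 = 375.08 W/m².
Ratio Q̄_A / Q̄_B = 499.77 / 375.08 = 1.332.

Q̄_A / Q̄_B ≈ 1.33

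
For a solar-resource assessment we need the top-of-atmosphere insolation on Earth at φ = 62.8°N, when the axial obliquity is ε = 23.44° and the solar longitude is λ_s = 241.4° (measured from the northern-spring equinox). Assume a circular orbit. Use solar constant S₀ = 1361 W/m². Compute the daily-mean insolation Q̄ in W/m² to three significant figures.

Solar declination: sin δ = sin ε · sin λ_s = sin 23.44° × sin 241.4° = -0.34925, so δ = -20.442°.
cos H₀ = −tan(+62.8°) tan(-20.442°) = 0.7252, H₀ = 0.7594 rad.
Bracket: H₀ sin φ sin δ + cos φ cos δ sin H₀ = 0.7594×0.88942×-0.34925 + 0.45710×0.93703×0.68850 = -0.235892 + 0.294896 = 0.059004.
Q̄ = (S₀/π) × [bracket] = (1361/π) × 0.059004 = 25.56 W/m².

Q̄ ≈ 25.6 W/m²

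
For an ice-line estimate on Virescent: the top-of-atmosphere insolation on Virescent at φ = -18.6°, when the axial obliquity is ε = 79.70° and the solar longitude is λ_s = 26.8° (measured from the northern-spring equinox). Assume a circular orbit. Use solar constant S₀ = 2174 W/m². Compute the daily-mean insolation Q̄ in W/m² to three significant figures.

Q̄ ≈ 442 W/m²

Solar declination: sin δ = sin ε · sin λ_s = sin 79.70° × sin 26.8° = 0.44361, so δ = +26.335°.
cos H₀ = −tan(-18.6°) tan(+26.335°) = 0.1666, H₀ = 1.4034 rad.
Bracket: H₀ sin φ sin δ + cos φ cos δ sin H₀ = 1.4034×-0.31896×0.44361 + 0.94777×0.89622×0.98603 = -0.198572 + 0.837544 = 0.638972.
Q̄ = (S₀/π) × [bracket] = (2174/π) × 0.638972 = 442.2 W/m².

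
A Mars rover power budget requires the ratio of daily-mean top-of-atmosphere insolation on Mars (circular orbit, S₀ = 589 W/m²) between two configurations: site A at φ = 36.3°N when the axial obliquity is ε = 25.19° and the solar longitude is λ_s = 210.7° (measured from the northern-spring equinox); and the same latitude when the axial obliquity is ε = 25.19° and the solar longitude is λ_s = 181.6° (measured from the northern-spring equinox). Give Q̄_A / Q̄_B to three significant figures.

Q̄_A / Q̄_B ≈ 0.749

— Configuration A (φ=+36.3°):
Solar declination: sin δ = sin ε · sin λ_s = sin 25.19° × sin 210.7° = -0.21730, so δ = -12.550°.
cos H₀ = −tan(+36.3°) tan(-12.550°) = 0.1635, H₀ = 1.4065 rad.
Bracket: H₀ sin φ sin δ + cos φ cos δ sin H₀ = 1.4065×0.59201×-0.21730 + 0.80593×0.97611×0.98654 = -0.180937 + 0.776088 = 0.595151.
Q̄ = (S₀/π) × [bracket] = (589/π) × 0.595151 = 111.58 W/m².
— Configuration B (φ=+36.3°):
Solar declination: sin δ = sin ε · sin λ_s = sin 25.19° × sin 181.6° = -0.01188, so δ = -0.681°.
cos H₀ = −tan(+36.3°) tan(-0.681°) = 0.0087, H₀ = 1.5621 rad.
Bracket: H₀ sin φ sin δ + cos φ cos δ sin H₀ = 1.5621×0.59201×-0.01188 + 0.80593×0.99993×0.99996 = -0.010986 + 0.805841 = 0.794855.
Q̄ = (S₀/π) × [bracket] = (589/π) × 0.794855 = 149.02 W/m².
Ratio Q̄_A / Q̄_B = 111.58 / 149.02 = 0.7488.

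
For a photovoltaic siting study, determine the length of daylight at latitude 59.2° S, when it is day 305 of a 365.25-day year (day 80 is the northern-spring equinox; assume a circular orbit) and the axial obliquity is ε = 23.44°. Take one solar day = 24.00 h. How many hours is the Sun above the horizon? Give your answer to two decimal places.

15.66 h

Solar longitude: L_s = 360° × (305 − 80)/365.25 = 221.766°.
sin δ = sin 23.44° × sin 221.766° = -0.26496, so δ = -15.365°.
cos h₀ = −tan ϕ · tan δ = −tan(-59.2°) × tan(-15.365°) = -0.4610, so h₀ = 2.0499 rad = 117.45°.
Daylight = 2h₀/(2π) × 24.00 h = (2.0499/π) × 24.00 = 15.66 h.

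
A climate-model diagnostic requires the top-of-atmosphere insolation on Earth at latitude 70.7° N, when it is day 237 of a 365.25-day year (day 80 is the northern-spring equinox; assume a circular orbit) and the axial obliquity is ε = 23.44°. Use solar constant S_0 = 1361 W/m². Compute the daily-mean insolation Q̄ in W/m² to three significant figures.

Solar longitude: L_s = 360° × (237 − 80)/365.25 = 154.743°.
sin δ = sin 23.44° × sin 154.743° = 0.16973, so δ = +9.772°.
cos h₀ = −tan(+70.7°) tan(+9.772°) = -0.4918, h₀ = 2.0849 rad.
Bracket: h₀ sin ϕ sin δ + cos ϕ cos δ sin h₀ = 2.0849×0.94380×0.16973 + 0.33051×0.98549×0.87071 = 0.333983 + 0.283603 = 0.617586.
Q̄ = (S_0/π) × [bracket] = (1361/π) × 0.617586 = 267.6 W/m².

Q̄ ≈ 268 W/m²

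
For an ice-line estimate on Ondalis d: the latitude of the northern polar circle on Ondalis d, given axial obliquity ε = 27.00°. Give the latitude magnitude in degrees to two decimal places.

The polar circle is the lowest latitude that experiences at least one full rotation of continuous daylight at the northern-summer solstice; it lies at |ϕ| = 90° − ε = 90° − 27.00° = 63.00°.

63.00°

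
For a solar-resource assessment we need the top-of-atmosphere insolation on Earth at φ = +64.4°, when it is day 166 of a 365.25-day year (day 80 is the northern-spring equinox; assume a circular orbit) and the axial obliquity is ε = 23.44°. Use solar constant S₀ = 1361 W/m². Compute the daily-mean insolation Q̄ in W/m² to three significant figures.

Solar longitude: λ_s = 360° × (166 − 80)/365.25 = 84.764°.
sin δ = sin 23.44° × sin 84.764° = 0.39613, so δ = +23.336°.
cos H₀ = −tan(+64.4°) tan(+23.336°) = -0.9004, H₀ = 2.6916 rad.
Bracket: H₀ sin φ sin δ + cos φ cos δ sin H₀ = 2.6916×0.90183×0.39613 + 0.43209×0.91820×0.43497 = 0.961552 + 0.172572 = 1.134124.
Q̄ = (S₀/π) × [bracket] = (1361/π) × 1.134124 = 491.3 W/m².

Q̄ ≈ 491 W/m²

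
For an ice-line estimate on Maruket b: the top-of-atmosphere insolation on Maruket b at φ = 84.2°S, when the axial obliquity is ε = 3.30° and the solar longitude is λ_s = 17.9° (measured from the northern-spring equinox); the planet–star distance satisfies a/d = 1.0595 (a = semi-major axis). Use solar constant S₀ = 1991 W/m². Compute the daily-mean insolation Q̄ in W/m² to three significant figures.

Q̄ ≈ 53.3 W/m²

Solar declination: sin δ = sin ε · sin λ_s = sin 3.30° × sin 17.9° = 0.01769, so δ = +1.014°.
cos H₀ = −tan(-84.2°) tan(+1.014°) = 0.1742, H₀ = 1.3957 rad.
Bracket: H₀ sin φ sin δ + cos φ cos δ sin H₀ = 1.3957×-0.99488×0.01769 + 0.10106×0.99984×0.98471 = -0.024564 + 0.099499 = 0.074935.
Inverse-square distance factor (a/d)² = 1.0595² = 1.122540.
Q̄ = (S₀/π) × 1.122540 × [bracket] = (1991/π) × 1.122540 × 0.074935 = 53.31 W/m².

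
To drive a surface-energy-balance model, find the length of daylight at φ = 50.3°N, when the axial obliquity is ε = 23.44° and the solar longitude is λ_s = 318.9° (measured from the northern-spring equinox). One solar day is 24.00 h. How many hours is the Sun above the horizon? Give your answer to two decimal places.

Solar declination: sin δ = sin ε · sin λ_s = sin 23.44° × sin 318.9° = -0.26150, so δ = -15.159°.
cos H₀ = −tan φ · tan δ = −tan(+50.3°) × tan(-15.159°) = 0.3263, so H₀ = 1.2384 rad = 70.95°.
Daylight = 2H₀/(2π) × 24.00 h = (1.2384/π) × 24.00 = 9.46 h.

9.46 h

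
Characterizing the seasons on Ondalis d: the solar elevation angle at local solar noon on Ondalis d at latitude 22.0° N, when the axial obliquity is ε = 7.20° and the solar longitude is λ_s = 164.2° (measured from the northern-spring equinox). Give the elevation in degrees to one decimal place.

70.0°

Solar declination: sin δ = sin ε · sin λ_s = sin 7.20° × sin 164.2° = 0.03413, so δ = +1.956°.
At local noon the hour angle is zero, so the zenith angle equals |φ − δ| = |+22.0° − (+1.956°)| = 20.044°.
Elevation = 90° − 20.044° = 70.0°.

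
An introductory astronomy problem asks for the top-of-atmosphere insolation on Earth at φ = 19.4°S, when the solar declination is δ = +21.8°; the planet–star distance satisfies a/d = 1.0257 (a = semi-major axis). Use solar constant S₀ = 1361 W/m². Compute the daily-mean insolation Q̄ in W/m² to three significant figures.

cos H₀ = −tan(-19.4°) tan(+21.800°) = 0.1409, H₀ = 1.4295 rad.
Bracket: H₀ sin φ sin δ + cos φ cos δ sin H₀ = 1.4295×-0.33216×0.37137 + 0.94322×0.92849×0.99003 = -0.176335 + 0.867039 = 0.690704.
Inverse-square distance factor (a/d)² = 1.0257² = 1.052060.
Q̄ = (S₀/π) × 1.052060 × [bracket] = (1361/π) × 1.052060 × 0.690704 = 314.8 W/m².

Q̄ ≈ 315 W/m²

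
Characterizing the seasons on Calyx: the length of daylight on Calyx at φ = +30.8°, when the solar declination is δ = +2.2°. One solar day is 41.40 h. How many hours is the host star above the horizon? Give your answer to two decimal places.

21.00 h

cos H₀ = −tan φ · tan δ = −tan(+30.8°) × tan(+2.200°) = -0.0229, so H₀ = 1.5937 rad = 91.31°.
Daylight = 2H₀/(2π) × 41.40 h = (1.5937/π) × 41.40 = 21.00 h.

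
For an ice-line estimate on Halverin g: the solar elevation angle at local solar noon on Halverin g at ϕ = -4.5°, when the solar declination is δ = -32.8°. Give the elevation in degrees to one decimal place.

At local noon the hour angle is zero, so the zenith angle equals |ϕ − δ| = |-4.5° − (-32.800°)| = 28.300°.
Elevation = 90° − 28.300° = 61.7°.

61.7°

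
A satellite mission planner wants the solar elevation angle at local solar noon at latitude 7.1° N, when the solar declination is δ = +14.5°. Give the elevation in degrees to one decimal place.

At local noon the hour angle is zero, so the zenith angle equals |φ − δ| = |+7.1° − (+14.500°)| = 7.400°.
Elevation = 90° − 7.400° = 82.6°.

82.6°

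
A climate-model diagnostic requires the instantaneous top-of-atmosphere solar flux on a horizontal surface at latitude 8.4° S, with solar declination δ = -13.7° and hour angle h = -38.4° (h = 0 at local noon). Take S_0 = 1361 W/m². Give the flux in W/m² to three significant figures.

1.07e+03 W/m²

cos θ_z = sin ϕ sin δ + cos ϕ cos δ cos h = 0.034598 + 0.753229 = 0.787827.
Flux = S_0 · cos θ_z = 1361 × 0.787827 = 1072 W/m².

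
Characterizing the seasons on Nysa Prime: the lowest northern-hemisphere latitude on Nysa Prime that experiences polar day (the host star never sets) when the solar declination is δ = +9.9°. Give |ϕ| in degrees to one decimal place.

Polar day requires cos h₀ = −tan ϕ tan δ ≤ −1, i.e. tan ϕ tan δ ≥ 1.
The boundary is |tan ϕ| · |tan δ| = 1, so |ϕ| = 90° − |δ| = 90° − 9.9° = 80.1° in the northern hemisphere.

|ϕ| = 80.1°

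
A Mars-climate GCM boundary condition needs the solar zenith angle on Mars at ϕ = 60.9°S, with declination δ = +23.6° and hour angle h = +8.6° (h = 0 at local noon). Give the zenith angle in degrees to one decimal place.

cos θ_z = sin ϕ sin δ + cos ϕ cos δ cos h = -0.349814 + 0.440649 = 0.090835.
θ_z = arccos(0.090835) = 84.8°.

θ_z = 84.8°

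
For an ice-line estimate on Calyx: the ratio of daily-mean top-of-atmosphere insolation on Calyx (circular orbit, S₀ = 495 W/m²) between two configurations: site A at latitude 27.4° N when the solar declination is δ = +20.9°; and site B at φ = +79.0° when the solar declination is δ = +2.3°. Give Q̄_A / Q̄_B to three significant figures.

— Configuration A (φ=+27.4°):
cos H₀ = −tan(+27.4°) tan(+20.900°) = -0.1979, H₀ = 1.7701 rad.
Bracket: H₀ sin φ sin δ + cos φ cos δ sin H₀ = 1.7701×0.46020×0.35674 + 0.88782×0.93420×0.98021 = 0.290600 + 0.812988 = 1.103588.
Q̄ = (S₀/π) × [bracket] = (495/π) × 1.103588 = 173.89 W/m².
— Configuration B (φ=+79.0°):
cos H₀ = −tan(+79.0°) tan(+2.300°) = -0.2066, H₀ = 1.7789 rad.
Bracket: H₀ sin φ sin δ + cos φ cos δ sin H₀ = 1.7789×0.98163×0.04013 + 0.19081×0.99919×0.97842 = 0.070076 + 0.186541 = 0.256617.
Q̄ = (S₀/π) × [bracket] = (495/π) × 0.256617 = 40.433 W/m².
Ratio Q̄_A / Q̄_B = 173.89 / 40.433 = 4.301.

Q̄_A / Q̄_B ≈ 4.30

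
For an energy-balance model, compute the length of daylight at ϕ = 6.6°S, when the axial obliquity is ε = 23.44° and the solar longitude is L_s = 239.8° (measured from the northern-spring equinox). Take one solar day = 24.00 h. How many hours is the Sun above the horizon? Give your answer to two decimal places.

Solar declination: sin δ = sin ε · sin L_s = sin 23.44° × sin 239.8° = -0.34380, so δ = -20.108°.
cos h₀ = −tan ϕ · tan δ = −tan(-6.6°) × tan(-20.108°) = -0.0424, so h₀ = 1.6132 rad = 92.43°.
Daylight = 2h₀/(2π) × 24.00 h = (1.6132/π) × 24.00 = 12.32 h.

12.32 h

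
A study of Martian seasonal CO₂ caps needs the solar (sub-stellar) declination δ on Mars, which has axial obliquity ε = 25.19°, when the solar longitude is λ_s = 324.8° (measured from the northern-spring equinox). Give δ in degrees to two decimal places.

sin δ = sin ε · sin λ_s = sin 25.19° × sin 324.8° = -0.245342.
δ = arcsin(-0.245342) = -14.20°.

δ = -14.20°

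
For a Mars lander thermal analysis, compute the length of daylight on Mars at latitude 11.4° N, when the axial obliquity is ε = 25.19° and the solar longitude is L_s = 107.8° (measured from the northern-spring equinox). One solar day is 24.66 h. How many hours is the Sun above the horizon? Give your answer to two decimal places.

13.03 h

Solar declination: sin δ = sin ε · sin L_s = sin 25.19° × sin 107.8° = 0.40525, so δ = +23.907°.
cos h₀ = −tan ϕ · tan δ = −tan(+11.4°) × tan(+23.907°) = -0.0894, so h₀ = 1.6603 rad = 95.13°.
Daylight = 2h₀/(2π) × 24.66 h = (1.6603/π) × 24.66 = 13.03 h.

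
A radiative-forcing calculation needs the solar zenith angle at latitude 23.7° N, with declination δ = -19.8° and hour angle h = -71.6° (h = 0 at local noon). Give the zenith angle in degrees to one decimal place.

cos θ_z = sin ϕ sin δ + cos ϕ cos δ cos h = -0.136155 + 0.271941 = 0.135786.
θ_z = arccos(0.135786) = 82.2°.

θ_z = 82.2°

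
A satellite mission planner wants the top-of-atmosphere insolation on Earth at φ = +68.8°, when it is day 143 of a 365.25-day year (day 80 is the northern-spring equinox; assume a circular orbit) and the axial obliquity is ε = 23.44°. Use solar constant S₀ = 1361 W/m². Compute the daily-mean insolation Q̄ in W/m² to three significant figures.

Q̄ ≈ 447 W/m²

Solar longitude: λ_s = 360° × (143 − 80)/365.25 = 62.094°.
sin δ = sin 23.44° × sin 62.094° = 0.35153, so δ = +20.581°.
cos H₀ = −tan(+68.8°) tan(+20.581°) = -0.9681, H₀ = 2.8883 rad.
Bracket: H₀ sin φ sin δ + cos φ cos δ sin H₀ = 2.8883×0.93232×0.35153 + 0.36162×0.93618×0.25058 = 0.946607 + 0.084832 = 1.031439.
Q̄ = (S₀/π) × [bracket] = (1361/π) × 1.031439 = 446.8 W/m².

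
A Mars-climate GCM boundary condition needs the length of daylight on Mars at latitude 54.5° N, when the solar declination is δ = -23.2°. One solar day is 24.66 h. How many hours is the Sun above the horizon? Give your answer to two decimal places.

7.27 h

cos H₀ = −tan φ · tan δ = −tan(+54.5°) × tan(-23.200°) = 0.6009, so H₀ = 0.9262 rad = 53.07°.
Daylight = 2H₀/(2π) × 24.66 h = (0.9262/π) × 24.66 = 7.27 h.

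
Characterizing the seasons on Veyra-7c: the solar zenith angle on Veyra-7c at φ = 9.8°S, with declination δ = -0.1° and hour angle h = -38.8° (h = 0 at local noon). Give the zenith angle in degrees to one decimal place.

θ_z = 39.8°

cos θ_z = sin φ sin δ + cos φ cos δ cos h = 0.000297 + 0.767965 = 0.768262.
θ_z = arccos(0.768262) = 39.8°.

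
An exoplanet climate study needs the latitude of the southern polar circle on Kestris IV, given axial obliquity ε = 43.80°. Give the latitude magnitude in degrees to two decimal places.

46.20°

The polar circle is the lowest latitude that experiences at least one full rotation of continuous darkness at the northern-summer solstice; it lies at |φ| = 90° − ε = 90° − 43.80° = 46.20°.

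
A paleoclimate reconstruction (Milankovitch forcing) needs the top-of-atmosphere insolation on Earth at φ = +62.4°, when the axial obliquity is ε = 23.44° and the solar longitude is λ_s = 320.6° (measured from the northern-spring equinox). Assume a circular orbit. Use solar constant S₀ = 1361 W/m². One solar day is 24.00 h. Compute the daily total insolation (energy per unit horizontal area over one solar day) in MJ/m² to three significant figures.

Solar declination: sin δ = sin ε · sin λ_s = sin 23.44° × sin 320.6° = -0.25249, so δ = -14.625°.
cos H₀ = −tan(+62.4°) tan(-14.625°) = 0.4991, H₀ = 1.0482 rad.
Bracket: H₀ sin φ sin δ + cos φ cos δ sin H₀ = 1.0482×0.88620×-0.25249 + 0.46330×0.96760×0.86652 = -0.234542 + 0.388451 = 0.153909.
Q̄ = (S₀/π) × [bracket] = (1361/π) × 0.153909 = 66.676 W/m².
Daily total = Q̄ × 24.00 h × 3600 s/h = 66.676 × 24.00 × 3600 / 10⁶ = 5.761 MJ/m².

5.76 MJ/m²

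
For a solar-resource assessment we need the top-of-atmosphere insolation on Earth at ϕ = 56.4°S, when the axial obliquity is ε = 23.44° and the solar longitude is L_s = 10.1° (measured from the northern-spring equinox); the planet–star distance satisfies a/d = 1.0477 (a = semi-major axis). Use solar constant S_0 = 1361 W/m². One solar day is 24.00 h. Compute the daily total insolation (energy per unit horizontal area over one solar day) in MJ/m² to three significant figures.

19.1 MJ/m²

Solar declination: sin δ = sin ε · sin L_s = sin 23.44° × sin 10.1° = 0.06976, so δ = +4.000°.
cos h₀ = −tan(-56.4°) tan(+4.000°) = 0.1053, h₀ = 1.4653 rad.
Bracket: h₀ sin ϕ sin δ + cos ϕ cos δ sin h₀ = 1.4653×-0.83292×0.06976 + 0.55339×0.99756×0.99445 = -0.085141 + 0.548976 = 0.463835.
Inverse-square distance factor (a/d)² = 1.0477² = 1.097675.
Q̄ = (S_0/π) × 1.097675 × [bracket] = (1361/π) × 1.097675 × 0.463835 = 220.57 W/m².
Daily total = Q̄ × 24.00 h × 3600 s/h = 220.57 × 24.00 × 3600 / 10⁶ = 19.06 MJ/m².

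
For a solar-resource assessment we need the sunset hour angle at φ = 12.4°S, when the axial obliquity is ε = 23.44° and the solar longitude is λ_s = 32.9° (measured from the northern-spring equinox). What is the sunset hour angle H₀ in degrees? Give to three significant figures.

H₀ = 87.2°

Solar declination: sin δ = sin ε · sin λ_s = sin 23.44° × sin 32.9° = 0.21607, so δ = +12.478°.
cos H₀ = −tan φ · tan δ = −tan(-12.4°) × tan(+12.478°) = 0.0487, so H₀ = 1.5221 rad = 87.21°.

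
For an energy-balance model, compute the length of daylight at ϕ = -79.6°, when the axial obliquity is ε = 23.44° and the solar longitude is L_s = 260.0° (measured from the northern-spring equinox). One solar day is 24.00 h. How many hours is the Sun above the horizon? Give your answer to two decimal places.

24.00 h

Solar declination: sin δ = sin ε · sin L_s = sin 23.44° × sin 260.0° = -0.39175, so δ = -23.063°.
Sunrise equation: cos h₀ = −tan ϕ · tan δ = -2.3199 ≤ −1, so the Sun never sets (polar day) and h₀ = π.
Daylight = 2h₀/(2π) × 24.00 h = (3.1416/π) × 24.00 = 24.00 h.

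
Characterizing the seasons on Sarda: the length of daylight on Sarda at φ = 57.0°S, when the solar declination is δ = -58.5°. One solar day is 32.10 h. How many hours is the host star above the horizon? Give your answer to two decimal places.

32.10 h

Sunrise equation: cos H₀ = −tan φ · tan δ = -2.5128 ≤ −1, so the host star never sets (polar day) and H₀ = π.
Daylight = 2H₀/(2π) × 32.10 h = (3.1416/π) × 32.10 = 32.10 h.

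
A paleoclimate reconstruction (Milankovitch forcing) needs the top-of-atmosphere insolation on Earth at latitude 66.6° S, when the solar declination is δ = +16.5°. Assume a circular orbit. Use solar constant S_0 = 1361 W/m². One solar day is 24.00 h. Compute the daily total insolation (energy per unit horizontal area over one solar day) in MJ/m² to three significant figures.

cos h₀ = −tan(-66.6°) tan(+16.500°) = 0.6845, h₀ = 0.8169 rad.
Bracket: h₀ sin ϕ sin δ + cos ϕ cos δ sin h₀ = 0.8169×-0.91775×0.28402 + 0.39715×0.95882×0.72900 = -0.212933 + 0.277600 = 0.064667.
Q̄ = (S_0/π) × [bracket] = (1361/π) × 0.064667 = 28.015 W/m².
Daily total = Q̄ × 24.00 h × 3600 s/h = 28.015 × 24.00 × 3600 / 10⁶ = 2.420 MJ/m².

2.42 MJ/m²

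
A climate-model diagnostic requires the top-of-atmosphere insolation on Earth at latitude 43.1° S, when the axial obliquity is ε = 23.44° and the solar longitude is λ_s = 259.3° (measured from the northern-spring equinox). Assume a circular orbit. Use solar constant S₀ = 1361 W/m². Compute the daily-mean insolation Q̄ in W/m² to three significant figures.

Q̄ ≈ 496 W/m²

Solar declination: sin δ = sin ε · sin λ_s = sin 23.44° × sin 259.3° = -0.39087, so δ = -23.009°.
cos H₀ = −tan(-43.1°) tan(-23.009°) = -0.3974, H₀ = 1.9795 rad.
Bracket: H₀ sin φ sin δ + cos φ cos δ sin H₀ = 1.9795×-0.68327×-0.39087 + 0.73016×0.92045×0.91765 = 0.528665 + 0.616730 = 1.145395.
Q̄ = (S₀/π) × [bracket] = (1361/π) × 1.145395 = 496.2 W/m².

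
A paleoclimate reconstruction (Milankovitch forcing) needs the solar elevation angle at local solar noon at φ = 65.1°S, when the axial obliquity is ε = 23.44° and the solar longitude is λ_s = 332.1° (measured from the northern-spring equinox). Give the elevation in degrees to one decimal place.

Solar declination: sin δ = sin ε · sin λ_s = sin 23.44° × sin 332.1° = -0.18614, so δ = -10.727°.
At local noon the hour angle is zero, so the zenith angle equals |φ − δ| = |-65.1° − (-10.727°)| = 54.373°.
Elevation = 90° − 54.373° = 35.6°.

35.6°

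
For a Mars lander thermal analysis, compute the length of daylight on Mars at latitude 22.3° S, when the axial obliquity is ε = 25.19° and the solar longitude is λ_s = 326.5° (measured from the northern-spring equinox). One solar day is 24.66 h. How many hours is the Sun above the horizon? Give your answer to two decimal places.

13.11 h

Solar declination: sin δ = sin ε · sin λ_s = sin 25.19° × sin 326.5° = -0.23492, so δ = -13.587°.
cos H₀ = −tan φ · tan δ = −tan(-22.3°) × tan(-13.587°) = -0.0991, so H₀ = 1.6701 rad = 95.69°.
Daylight = 2H₀/(2π) × 24.66 h = (1.6701/π) × 24.66 = 13.11 h.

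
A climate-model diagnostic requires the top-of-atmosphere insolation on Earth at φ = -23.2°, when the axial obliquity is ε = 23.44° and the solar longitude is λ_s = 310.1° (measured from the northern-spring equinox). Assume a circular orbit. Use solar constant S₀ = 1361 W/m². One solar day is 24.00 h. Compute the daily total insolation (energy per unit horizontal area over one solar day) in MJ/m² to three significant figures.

Solar declination: sin δ = sin ε · sin λ_s = sin 23.44° × sin 310.1° = -0.30428, so δ = -17.715°.
cos H₀ = −tan(-23.2°) tan(-17.715°) = -0.1369, H₀ = 1.7081 rad.
Bracket: H₀ sin φ sin δ + cos φ cos δ sin H₀ = 1.7081×-0.39394×-0.30428 + 0.91914×0.95258×0.99058 = 0.204747 + 0.867307 = 1.072054.
Q̄ = (S₀/π) × [bracket] = (1361/π) × 1.072054 = 464.43 W/m².
Daily total = Q̄ × 24.00 h × 3600 s/h = 464.43 × 24.00 × 3600 / 10⁶ = 40.13 MJ/m².

40.1 MJ/m²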